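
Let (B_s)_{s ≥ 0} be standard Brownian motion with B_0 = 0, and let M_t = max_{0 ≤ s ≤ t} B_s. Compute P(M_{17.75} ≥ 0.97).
P(M_{17.75} ≥ 0.97) = 2·P(B_{17.75} ≥ 0.97) = 2(1 − Φ(0.97/√17.75)) ≈ 0.8179

By the reflection principle for Brownian motion, P(M_t ≥ a) = 2 · P(B_t ≥ a) for a ≥ 0. Since B_t ~ N(0, t), P(B_t ≥ 0.97) = 1 − Φ(0.97/√t) = 1 − Φ(0.97/√17.75) = 1 − Φ(0.2302). So
  P(M_{17.75} ≥ 0.97) = 2(1 − Φ(0.2302)) ≈ 0.8179.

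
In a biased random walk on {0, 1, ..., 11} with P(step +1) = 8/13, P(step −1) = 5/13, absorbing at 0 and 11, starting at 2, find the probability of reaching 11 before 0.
P(hit 11 before 0) = (1 − (5/8)^2) / (1 − (5/8)^11) = 1744830464/2847035489

Let u_k denote P(reach 11 before 0 | start at k). Boundary: u_0 = 0, u_11 = 1. Recurrence: u_k = 8/13·u_{k+1} + 5/13·u_{k-1} for 1 ≤ k ≤ 10. Try u_k = A + B·r^k with r = q/p = (5/13)/(8/13) = 5/8. Substitution satisfies the recurrence; boundary conditions give:
  u_k = (1 − r^k) / (1 − r^N) = (1 − (5/8)^2) / (1 − (5/8)^11) = 1744830464/2847035489.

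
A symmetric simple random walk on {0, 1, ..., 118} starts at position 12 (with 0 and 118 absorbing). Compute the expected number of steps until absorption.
E[τ | X_0 = 12] = 1272

Let v_k = E[τ | X_0 = k]. Boundary: v_0 = v_118 = 0. Recurrence: v_k = 1 + (v_{k-1} + v_{k+1})/2 for 1 ≤ k ≤ 117. The particular solution to v_k − (v_{k-1} + v_{k+1})/2 = 1 is v_k = −k^2. Adding homogeneous solution A + B k and matching boundaries gives v_k = k (118 − k). Substituting k = 12: v_12 = 12 · 106 = 1272.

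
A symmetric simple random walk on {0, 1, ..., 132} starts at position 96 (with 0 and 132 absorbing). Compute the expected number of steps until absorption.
E[τ | X_0 = 96] = 3456

Let v_k = E[τ | X_0 = k]. Boundary: v_0 = v_132 = 0. Recurrence: v_k = 1 + (v_{k-1} + v_{k+1})/2 for 1 ≤ k ≤ 131. The particular solution to v_k − (v_{k-1} + v_{k+1})/2 = 1 is v_k = −k^2. Adding homogeneous solution A + B k and matching boundaries gives v_k = k (132 − k). Substituting k = 96: v_96 = 96 · 36 = 3456.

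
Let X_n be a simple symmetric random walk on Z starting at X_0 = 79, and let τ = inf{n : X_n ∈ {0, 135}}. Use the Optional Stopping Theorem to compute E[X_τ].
E[X_τ] = 79

X_n is a martingale and τ is a bounded-mean stopping time (indeed τ is finite a.s. with bounded expectation since the walk is in a bounded region). By the OST, E[X_τ] = E[X_0] = 79. Equivalently: E[X_τ] = 135 · P(hit 135 first) + 0 · P(hit 0 first) = 135 · (79/135) = 79.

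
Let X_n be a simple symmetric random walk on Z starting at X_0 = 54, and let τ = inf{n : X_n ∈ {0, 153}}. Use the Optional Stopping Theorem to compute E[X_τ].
E[X_τ] = 54

X_n is a martingale and τ is a bounded-mean stopping time (indeed τ is finite a.s. with bounded expectation since the walk is in a bounded region). By the OST, E[X_τ] = E[X_0] = 54. Equivalently: E[X_τ] = 153 · P(hit 153 first) + 0 · P(hit 0 first) = 153 · (54/153) = 54.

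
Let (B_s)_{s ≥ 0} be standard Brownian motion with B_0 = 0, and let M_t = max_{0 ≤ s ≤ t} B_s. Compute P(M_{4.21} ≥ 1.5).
P(M_{4.21} ≥ 1.5) = 2·P(B_{4.21} ≥ 1.5) = 2(1 − Φ(1.5/√4.21)) ≈ 0.4647

By the reflection principle for Brownian motion, P(M_t ≥ a) = 2 · P(B_t ≥ a) for a ≥ 0. Since B_t ~ N(0, t), P(B_t ≥ 1.5) = 1 − Φ(1.5/√t) = 1 − Φ(1.5/√4.21) = 1 − Φ(0.7311). So
  P(M_{4.21} ≥ 1.5) = 2(1 − Φ(0.7311)) ≈ 0.4647.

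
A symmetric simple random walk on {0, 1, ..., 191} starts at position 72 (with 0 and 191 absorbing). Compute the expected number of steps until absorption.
E[τ | X_0 = 72] = 8568

Let v_k = E[τ | X_0 = k]. Boundary: v_0 = v_191 = 0. Recurrence: v_k = 1 + (v_{k-1} + v_{k+1})/2 for 1 ≤ k ≤ 190. The particular solution to v_k − (v_{k-1} + v_{k+1})/2 = 1 is v_k = −k^2. Adding homogeneous solution A + B k and matching boundaries gives v_k = k (191 − k). Substituting k = 72: v_72 = 72 · 119 = 8568.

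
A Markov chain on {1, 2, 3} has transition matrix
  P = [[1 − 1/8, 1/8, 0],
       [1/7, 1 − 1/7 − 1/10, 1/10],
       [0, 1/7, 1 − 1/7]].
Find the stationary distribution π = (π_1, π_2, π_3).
π = (80/199, 70/199, 49/199)

This is a birth-death chain on three states, which satisfies detailed balance: π_1 · P_{12} = π_2 · P_{21} and π_2 · P_{23} = π_3 · P_{32}.
From π_1 · 1/8 = π_2 · 1/7: π_2/π_1 = (1/8)/(1/7) = 7/8.
From π_2 · 1/10 = π_3 · 1/7: π_3/π_2 = (1/10)/(1/7) = 7/10.
Take π_1 proportional to 1; then unnormalized π = (1, 7/8, 49/80). Normalize by dividing by the sum 199/80:
  π = (80/199, 70/199, 49/199).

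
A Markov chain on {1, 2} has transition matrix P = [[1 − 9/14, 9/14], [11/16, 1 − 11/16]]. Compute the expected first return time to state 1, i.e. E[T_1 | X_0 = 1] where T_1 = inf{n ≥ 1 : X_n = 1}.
E[T_1 | X_0 = 1] = 1/π_1 = 149/77

For an irreducible recurrent Markov chain with stationary distribution π, E[T_i | X_0 = i] = 1/π_i (Kac's formula). Here π_1 = (11/16)/(9/14 + 11/16) = (11/16)/(149/112) = 77/149, so E[T_1 | X_0 = 1] = 1/π_1 = (9/14 + 11/16)/(11/16) = (149/112)/(11/16) = 149/77.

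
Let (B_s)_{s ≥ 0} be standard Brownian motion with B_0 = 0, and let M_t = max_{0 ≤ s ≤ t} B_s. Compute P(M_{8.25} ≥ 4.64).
P(M_{8.25} ≥ 4.64) = 2·P(B_{8.25} ≥ 4.64) = 2(1 − Φ(4.64/√8.25)) ≈ 0.1062

By the reflection principle for Brownian motion, P(M_t ≥ a) = 2 · P(B_t ≥ a) for a ≥ 0. Since B_t ~ N(0, t), P(B_t ≥ 4.64) = 1 − Φ(4.64/√t) = 1 − Φ(4.64/√8.25) = 1 − Φ(1.6154). So
  P(M_{8.25} ≥ 4.64) = 2(1 − Φ(1.6154)) ≈ 0.1062.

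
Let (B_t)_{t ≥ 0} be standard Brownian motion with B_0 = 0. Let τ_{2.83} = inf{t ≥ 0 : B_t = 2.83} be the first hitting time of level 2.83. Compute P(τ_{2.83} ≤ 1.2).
P(τ_{2.83} ≤ 1.2) = 2(1 − Φ(2.83/√1.2)) = 2(1 − Φ(2.5834)) ≈ 0.0098

By the reflection principle for standard BM, P(τ_b ≤ t) = 2 · P(B_t ≥ b). Since B_t ~ N(0, t), P(B_t ≥ 2.83) = 1 − Φ(2.83/√t) = 1 − Φ(2.83/√1.2) = 1 − Φ(2.5834) ≈ 0.00489. Doubling: P(τ_{2.83} ≤ 1.2) ≈ 2 · 0.00489 = 0.00978 ≈ 0.0098.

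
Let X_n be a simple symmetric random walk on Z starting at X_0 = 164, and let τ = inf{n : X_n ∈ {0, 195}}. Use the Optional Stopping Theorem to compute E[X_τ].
E[X_τ] = 164

X_n is a martingale and τ is a bounded-mean stopping time (indeed τ is finite a.s. with bounded expectation since the walk is in a bounded region). By the OST, E[X_τ] = E[X_0] = 164. Equivalently: E[X_τ] = 195 · P(hit 195 first) + 0 · P(hit 0 first) = 195 · (164/195) = 164.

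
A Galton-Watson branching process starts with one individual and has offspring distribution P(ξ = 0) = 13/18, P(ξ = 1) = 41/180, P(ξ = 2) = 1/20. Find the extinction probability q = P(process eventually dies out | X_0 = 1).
q = 1

Mean offspring μ = 0·13/18 + 1·41/180 + 2·1/20 = 59/180 ≤ 1. For μ ≤ 1 with offspring not concentrated at 1, the Galton-Watson process goes extinct almost surely, so q = 1.
(Algebraic check: The pgf is f(s) = 13/18 + 41/180·s + 1/20·s². The extinction probability q is the smallest fixed point of f in [0, 1]. Setting s = f(s):
  1/20·s² + (41/180 − 1)·s + 13/18 = 0
  1/20·s² − (13/18 + 1/20)·s + 13/18 = 0
which factors as (s − 1)·(1/20·s − 13/18) = 0, giving roots s = 1 and s = (13/18)/(1/20) = 130/9. Since 130/9 ≥ 1, the smallest root in [0, 1] is s = 1.)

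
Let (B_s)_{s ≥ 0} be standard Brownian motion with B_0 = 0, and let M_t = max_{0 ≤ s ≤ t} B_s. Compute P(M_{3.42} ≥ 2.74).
P(M_{3.42} ≥ 2.74) = 2·P(B_{3.42} ≥ 2.74) = 2(1 − Φ(2.74/√3.42)) ≈ 0.1384

By the reflection principle for Brownian motion, P(M_t ≥ a) = 2 · P(B_t ≥ a) for a ≥ 0. Since B_t ~ N(0, t), P(B_t ≥ 2.74) = 1 − Φ(2.74/√t) = 1 − Φ(2.74/√3.42) = 1 − Φ(1.4816). So
  P(M_{3.42} ≥ 2.74) = 2(1 − Φ(1.4816)) ≈ 0.1384.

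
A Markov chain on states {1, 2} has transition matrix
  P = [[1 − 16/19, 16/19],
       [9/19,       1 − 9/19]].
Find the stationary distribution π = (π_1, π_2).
π_1 = 9/25, π_2 = 16/25

Solve πP = π with π_1 + π_2 = 1. From πP = π: π_1 · (1 − 16/19) + π_2 · 9/19 = π_1 ⇒ π_2 · 9/19 = π_1 · 16/19 ⇒ π_2/π_1 = (16/19)/(9/19) = 16/9. Together with π_1 + π_2 = 1:
  π_1 = (9/19)/(16/19 + 9/19) = (9/19)/(25/19) = 9/25,
  π_2 = (16/19)/(16/19 + 9/19) = (16/19)/(25/19) = 16/25.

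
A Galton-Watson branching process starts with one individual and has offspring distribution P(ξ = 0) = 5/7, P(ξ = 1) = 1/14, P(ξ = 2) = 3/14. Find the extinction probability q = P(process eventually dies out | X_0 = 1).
q = 1

Mean offspring μ = 0·5/7 + 1·1/14 + 2·3/14 = 1/2 ≤ 1. For μ ≤ 1 with offspring not concentrated at 1, the Galton-Watson process goes extinct almost surely, so q = 1.
(Algebraic check: The pgf is f(s) = 5/7 + 1/14·s + 3/14·s². The extinction probability q is the smallest fixed point of f in [0, 1]. Setting s = f(s):
  3/14·s² + (1/14 − 1)·s + 5/7 = 0
  3/14·s² − (5/7 + 3/14)·s + 5/7 = 0
which factors as (s − 1)·(3/14·s − 5/7) = 0, giving roots s = 1 and s = (5/7)/(3/14) = 10/3. Since 10/3 ≥ 1, the smallest root in [0, 1] is s = 1.)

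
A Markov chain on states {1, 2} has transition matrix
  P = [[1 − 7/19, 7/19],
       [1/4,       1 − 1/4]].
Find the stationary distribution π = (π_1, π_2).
π_1 = 19/47, π_2 = 28/47

Solve πP = π with π_1 + π_2 = 1. From πP = π: π_1 · (1 − 7/19) + π_2 · 1/4 = π_1 ⇒ π_2 · 1/4 = π_1 · 7/19 ⇒ π_2/π_1 = (7/19)/(1/4) = 28/19. Together with π_1 + π_2 = 1:
  π_1 = (1/4)/(7/19 + 1/4) = (1/4)/(47/76) = 19/47,
  π_2 = (7/19)/(7/19 + 1/4) = (7/19)/(47/76) = 28/47.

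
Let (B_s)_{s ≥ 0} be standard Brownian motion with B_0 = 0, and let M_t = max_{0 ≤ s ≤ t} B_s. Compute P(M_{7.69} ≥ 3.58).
P(M_{7.69} ≥ 3.58) = 2·P(B_{7.69} ≥ 3.58) = 2(1 − Φ(3.58/√7.69)) ≈ 0.1967

By the reflection principle for Brownian motion, P(M_t ≥ a) = 2 · P(B_t ≥ a) for a ≥ 0. Since B_t ~ N(0, t), P(B_t ≥ 3.58) = 1 − Φ(3.58/√t) = 1 − Φ(3.58/√7.69) = 1 − Φ(1.2910). So
  P(M_{7.69} ≥ 3.58) = 2(1 − Φ(1.2910)) ≈ 0.1967.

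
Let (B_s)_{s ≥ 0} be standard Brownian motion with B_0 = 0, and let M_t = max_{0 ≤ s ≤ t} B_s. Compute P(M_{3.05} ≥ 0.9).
P(M_{3.05} ≥ 0.9) = 2·P(B_{3.05} ≥ 0.9) = 2(1 − Φ(0.9/√3.05)) ≈ 0.6063

By the reflection principle for Brownian motion, P(M_t ≥ a) = 2 · P(B_t ≥ a) for a ≥ 0. Since B_t ~ N(0, t), P(B_t ≥ 0.9) = 1 − Φ(0.9/√t) = 1 − Φ(0.9/√3.05) = 1 − Φ(0.5153). So
  P(M_{3.05} ≥ 0.9) = 2(1 − Φ(0.5153)) ≈ 0.6063.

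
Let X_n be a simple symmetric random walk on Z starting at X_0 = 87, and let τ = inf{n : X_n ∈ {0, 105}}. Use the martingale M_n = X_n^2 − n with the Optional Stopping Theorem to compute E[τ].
E[τ] = 1566

M_n = X_n^2 − n is a martingale (since E[X_{n+1}^2 | F_n] = X_n^2 + 1). By OST (τ has finite mean in a bounded region), E[M_τ] = E[M_0] = X_0^2 − 0 = 87^2 = 7569. Also E[M_τ] = E[X_τ^2] − E[τ]. The walk exits at 0 or 105, with P(hit 105 first) = 87/105, so E[X_τ^2] = 105^2 · 87/105 + 0 = 9135. Thus E[τ] = E[X_τ^2] − E[M_τ] = 9135 − 7569 = 1566 = 87(105 − 87) = 1566.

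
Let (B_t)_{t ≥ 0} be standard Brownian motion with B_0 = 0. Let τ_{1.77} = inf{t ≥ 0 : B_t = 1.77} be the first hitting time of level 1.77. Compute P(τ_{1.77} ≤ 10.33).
P(τ_{1.77} ≤ 10.33) = 2(1 − Φ(1.77/√10.33)) = 2(1 − Φ(0.5507)) ≈ 0.5818

By the reflection principle for standard BM, P(τ_b ≤ t) = 2 · P(B_t ≥ b). Since B_t ~ N(0, t), P(B_t ≥ 1.77) = 1 − Φ(1.77/√t) = 1 − Φ(1.77/√10.33) = 1 − Φ(0.5507) ≈ 0.29092. Doubling: P(τ_{1.77} ≤ 10.33) ≈ 2 · 0.29092 = 0.58184 ≈ 0.5818.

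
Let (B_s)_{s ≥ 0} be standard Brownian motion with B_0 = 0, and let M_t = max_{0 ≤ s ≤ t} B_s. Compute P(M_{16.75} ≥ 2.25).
P(M_{16.75} ≥ 2.25) = 2·P(B_{16.75} ≥ 2.25) = 2(1 − Φ(2.25/√16.75)) ≈ 0.5825

By the reflection principle for Brownian motion, P(M_t ≥ a) = 2 · P(B_t ≥ a) for a ≥ 0. Since B_t ~ N(0, t), P(B_t ≥ 2.25) = 1 − Φ(2.25/√t) = 1 − Φ(2.25/√16.75) = 1 − Φ(0.5498). So
  P(M_{16.75} ≥ 2.25) = 2(1 − Φ(0.5498)) ≈ 0.5825.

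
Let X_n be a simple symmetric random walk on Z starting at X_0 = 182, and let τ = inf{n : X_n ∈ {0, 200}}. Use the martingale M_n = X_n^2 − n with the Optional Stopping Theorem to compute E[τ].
E[τ] = 3276

M_n = X_n^2 − n is a martingale (since E[X_{n+1}^2 | F_n] = X_n^2 + 1). By OST (τ has finite mean in a bounded region), E[M_τ] = E[M_0] = X_0^2 − 0 = 182^2 = 33124. Also E[M_τ] = E[X_τ^2] − E[τ]. The walk exits at 0 or 200, with P(hit 200 first) = 182/200, so E[X_τ^2] = 200^2 · 182/200 + 0 = 36400. Thus E[τ] = E[X_τ^2] − E[M_τ] = 36400 − 33124 = 3276 = 182(200 − 182) = 3276.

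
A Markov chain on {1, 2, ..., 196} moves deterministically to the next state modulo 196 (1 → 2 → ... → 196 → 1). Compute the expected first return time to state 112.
E[T_112 | X_0 = 112] = 196

The chain cycles deterministically, so starting at state 112 it returns in exactly 196 steps. Equivalently, the stationary distribution is uniform π_j = 1/196 for every state j, so by Kac's formula E[T_112] = 1/π_112 = 196.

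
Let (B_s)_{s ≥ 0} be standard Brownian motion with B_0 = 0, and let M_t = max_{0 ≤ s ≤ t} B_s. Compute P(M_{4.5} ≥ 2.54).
P(M_{4.5} ≥ 2.54) = 2·P(B_{4.5} ≥ 2.54) = 2(1 − Φ(2.54/√4.5)) ≈ 0.2312

By the reflection principle for Brownian motion, P(M_t ≥ a) = 2 · P(B_t ≥ a) for a ≥ 0. Since B_t ~ N(0, t), P(B_t ≥ 2.54) = 1 − Φ(2.54/√t) = 1 − Φ(2.54/√4.5) = 1 − Φ(1.1974). So
  P(M_{4.5} ≥ 2.54) = 2(1 − Φ(1.1974)) ≈ 0.2312.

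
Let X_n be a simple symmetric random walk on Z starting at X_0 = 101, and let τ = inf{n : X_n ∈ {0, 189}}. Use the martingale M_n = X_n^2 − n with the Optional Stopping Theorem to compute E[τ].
E[τ] = 8888

M_n = X_n^2 − n is a martingale (since E[X_{n+1}^2 | F_n] = X_n^2 + 1). By OST (τ has finite mean in a bounded region), E[M_τ] = E[M_0] = X_0^2 − 0 = 101^2 = 10201. Also E[M_τ] = E[X_τ^2] − E[τ]. The walk exits at 0 or 189, with P(hit 189 first) = 101/189, so E[X_τ^2] = 189^2 · 101/189 + 0 = 19089. Thus E[τ] = E[X_τ^2] − E[M_τ] = 19089 − 10201 = 8888 = 101(189 − 101) = 8888.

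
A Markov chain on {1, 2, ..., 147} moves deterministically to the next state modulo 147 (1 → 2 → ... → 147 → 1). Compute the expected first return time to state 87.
E[T_87 | X_0 = 87] = 147

The chain cycles deterministically, so starting at state 87 it returns in exactly 147 steps. Equivalently, the stationary distribution is uniform π_j = 1/147 for every state j, so by Kac's formula E[T_87] = 1/π_87 = 147.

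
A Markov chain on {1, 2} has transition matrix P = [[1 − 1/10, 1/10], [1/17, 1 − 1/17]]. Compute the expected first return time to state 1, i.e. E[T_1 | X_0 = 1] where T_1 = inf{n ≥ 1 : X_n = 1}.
E[T_1 | X_0 = 1] = 1/π_1 = 27/10

For an irreducible recurrent Markov chain with stationary distribution π, E[T_i | X_0 = i] = 1/π_i (Kac's formula). Here π_1 = (1/17)/(1/10 + 1/17) = (1/17)/(27/170) = 10/27, so E[T_1 | X_0 = 1] = 1/π_1 = (1/10 + 1/17)/(1/17) = (27/170)/(1/17) = 27/10.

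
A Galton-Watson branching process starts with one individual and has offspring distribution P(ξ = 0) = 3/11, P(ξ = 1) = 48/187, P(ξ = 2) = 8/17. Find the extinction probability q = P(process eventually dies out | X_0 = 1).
q = 51/88

The pgf is f(s) = 3/11 + 48/187·s + 8/17·s². The extinction probability q is the smallest fixed point of f in [0, 1]. Setting s = f(s):
  8/17·s² + (48/187 − 1)·s + 3/11 = 0
  8/17·s² − (3/11 + 8/17)·s + 3/11 = 0
which factors as (s − 1)·(8/17·s − 3/11) = 0, giving roots s = 1 and s = (3/11)/(8/17) = 51/88.
Mean offspring μ = 48/187 + 2·8/17 = 224/187 > 1 (supercritical), so q < 1. The extinction probability is the smaller root: q = (3/11)/(8/17) = 51/88.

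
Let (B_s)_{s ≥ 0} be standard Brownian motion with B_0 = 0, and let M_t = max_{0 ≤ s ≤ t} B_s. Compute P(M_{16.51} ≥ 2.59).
P(M_{16.51} ≥ 2.59) = 2·P(B_{16.51} ≥ 2.59) = 2(1 − Φ(2.59/√16.51)) ≈ 0.5239

By the reflection principle for Brownian motion, P(M_t ≥ a) = 2 · P(B_t ≥ a) for a ≥ 0. Since B_t ~ N(0, t), P(B_t ≥ 2.59) = 1 − Φ(2.59/√t) = 1 − Φ(2.59/√16.51) = 1 − Φ(0.6374). So
  P(M_{16.51} ≥ 2.59) = 2(1 − Φ(0.6374)) ≈ 0.5239.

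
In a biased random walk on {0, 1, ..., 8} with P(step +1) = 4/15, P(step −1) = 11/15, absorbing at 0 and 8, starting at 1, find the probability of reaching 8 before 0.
P(hit 8 before 0) = (1 − (11/4)^1) / (1 − (11/4)^8) = 16384/30613335

Let u_k denote P(reach 8 before 0 | start at k). Boundary: u_0 = 0, u_8 = 1. Recurrence: u_k = 4/15·u_{k+1} + 11/15·u_{k-1} for 1 ≤ k ≤ 7. Try u_k = A + B·r^k with r = q/p = (11/15)/(4/15) = 11/4. Substitution satisfies the recurrence; boundary conditions give:
  u_k = (1 − r^k) / (1 − r^N) = (1 − (11/4)^1) / (1 − (11/4)^8) = 16384/30613335.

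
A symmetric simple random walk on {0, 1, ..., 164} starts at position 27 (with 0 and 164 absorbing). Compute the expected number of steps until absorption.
E[τ | X_0 = 27] = 3699

Let v_k = E[τ | X_0 = k]. Boundary: v_0 = v_164 = 0. Recurrence: v_k = 1 + (v_{k-1} + v_{k+1})/2 for 1 ≤ k ≤ 163. The particular solution to v_k − (v_{k-1} + v_{k+1})/2 = 1 is v_k = −k^2. Adding homogeneous solution A + B k and matching boundaries gives v_k = k (164 − k). Substituting k = 27: v_27 = 27 · 137 = 3699.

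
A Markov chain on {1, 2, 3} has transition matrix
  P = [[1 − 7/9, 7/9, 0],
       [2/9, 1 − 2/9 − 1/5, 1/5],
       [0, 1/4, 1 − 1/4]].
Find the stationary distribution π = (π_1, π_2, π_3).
π = (10/73, 35/73, 28/73)

This is a birth-death chain on three states, which satisfies detailed balance: π_1 · P_{12} = π_2 · P_{21} and π_2 · P_{23} = π_3 · P_{32}.
From π_1 · 7/9 = π_2 · 2/9: π_2/π_1 = (7/9)/(2/9) = 7/2.
From π_2 · 1/5 = π_3 · 1/4: π_3/π_2 = (1/5)/(1/4) = 4/5.
Take π_1 proportional to 1; then unnormalized π = (1, 7/2, 14/5). Normalize by dividing by the sum 73/10:
  π = (10/73, 35/73, 28/73).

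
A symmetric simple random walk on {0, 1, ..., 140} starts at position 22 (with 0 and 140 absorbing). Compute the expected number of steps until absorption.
E[τ | X_0 = 22] = 2596

Let v_k = E[τ | X_0 = k]. Boundary: v_0 = v_140 = 0. Recurrence: v_k = 1 + (v_{k-1} + v_{k+1})/2 for 1 ≤ k ≤ 139. The particular solution to v_k − (v_{k-1} + v_{k+1})/2 = 1 is v_k = −k^2. Adding homogeneous solution A + B k and matching boundaries gives v_k = k (140 − k). Substituting k = 22: v_22 = 22 · 118 = 2596.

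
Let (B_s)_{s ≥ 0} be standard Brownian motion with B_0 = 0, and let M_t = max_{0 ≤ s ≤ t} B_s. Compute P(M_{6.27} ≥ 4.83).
P(M_{6.27} ≥ 4.83) = 2·P(B_{6.27} ≥ 4.83) = 2(1 − Φ(4.83/√6.27)) ≈ 0.0537

By the reflection principle for Brownian motion, P(M_t ≥ a) = 2 · P(B_t ≥ a) for a ≥ 0. Since B_t ~ N(0, t), P(B_t ≥ 4.83) = 1 − Φ(4.83/√t) = 1 − Φ(4.83/√6.27) = 1 − Φ(1.9289). So
  P(M_{6.27} ≥ 4.83) = 2(1 − Φ(1.9289)) ≈ 0.0537.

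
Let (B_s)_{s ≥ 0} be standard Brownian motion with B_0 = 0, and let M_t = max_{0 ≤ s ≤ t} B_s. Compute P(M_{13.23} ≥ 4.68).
P(M_{13.23} ≥ 4.68) = 2·P(B_{13.23} ≥ 4.68) = 2(1 − Φ(4.68/√13.23)) ≈ 0.1982

By the reflection principle for Brownian motion, P(M_t ≥ a) = 2 · P(B_t ≥ a) for a ≥ 0. Since B_t ~ N(0, t), P(B_t ≥ 4.68) = 1 − Φ(4.68/√t) = 1 − Φ(4.68/√13.23) = 1 − Φ(1.2867). So
  P(M_{13.23} ≥ 4.68) = 2(1 − Φ(1.2867)) ≈ 0.1982.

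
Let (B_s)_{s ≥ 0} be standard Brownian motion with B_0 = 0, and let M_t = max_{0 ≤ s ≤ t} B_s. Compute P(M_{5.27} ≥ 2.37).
P(M_{5.27} ≥ 2.37) = 2·P(B_{5.27} ≥ 2.37) = 2(1 − Φ(2.37/√5.27)) ≈ 0.3019

By the reflection principle for Brownian motion, P(M_t ≥ a) = 2 · P(B_t ≥ a) for a ≥ 0. Since B_t ~ N(0, t), P(B_t ≥ 2.37) = 1 − Φ(2.37/√t) = 1 − Φ(2.37/√5.27) = 1 − Φ(1.0324). So
  P(M_{5.27} ≥ 2.37) = 2(1 − Φ(1.0324)) ≈ 0.3019.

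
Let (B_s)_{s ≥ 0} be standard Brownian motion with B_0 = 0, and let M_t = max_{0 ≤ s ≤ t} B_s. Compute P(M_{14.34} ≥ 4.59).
P(M_{14.34} ≥ 4.59) = 2·P(B_{14.34} ≥ 4.59) = 2(1 − Φ(4.59/√14.34)) ≈ 0.2255

By the reflection principle for Brownian motion, P(M_t ≥ a) = 2 · P(B_t ≥ a) for a ≥ 0. Since B_t ~ N(0, t), P(B_t ≥ 4.59) = 1 − Φ(4.59/√t) = 1 − Φ(4.59/√14.34) = 1 − Φ(1.2121). So
  P(M_{14.34} ≥ 4.59) = 2(1 − Φ(1.2121)) ≈ 0.2255.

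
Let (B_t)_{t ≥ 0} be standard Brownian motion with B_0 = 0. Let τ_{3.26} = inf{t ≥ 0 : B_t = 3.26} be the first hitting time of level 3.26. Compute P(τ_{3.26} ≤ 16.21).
P(τ_{3.26} ≤ 16.21) = 2(1 − Φ(3.26/√16.21)) = 2(1 − Φ(0.8097)) ≈ 0.4181

By the reflection principle for standard BM, P(τ_b ≤ t) = 2 · P(B_t ≥ b). Since B_t ~ N(0, t), P(B_t ≥ 3.26) = 1 − Φ(3.26/√t) = 1 − Φ(3.26/√16.21) = 1 − Φ(0.8097) ≈ 0.20906. Doubling: P(τ_{3.26} ≤ 16.21) ≈ 2 · 0.20906 = 0.41812 ≈ 0.4181.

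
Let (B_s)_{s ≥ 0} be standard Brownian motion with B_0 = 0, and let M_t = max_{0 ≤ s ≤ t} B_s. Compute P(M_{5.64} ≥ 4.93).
P(M_{5.64} ≥ 4.93) = 2·P(B_{5.64} ≥ 4.93) = 2(1 − Φ(4.93/√5.64)) ≈ 0.0379

By the reflection principle for Brownian motion, P(M_t ≥ a) = 2 · P(B_t ≥ a) for a ≥ 0. Since B_t ~ N(0, t), P(B_t ≥ 4.93) = 1 − Φ(4.93/√t) = 1 − Φ(4.93/√5.64) = 1 − Φ(2.0759). So
  P(M_{5.64} ≥ 4.93) = 2(1 − Φ(2.0759)) ≈ 0.0379.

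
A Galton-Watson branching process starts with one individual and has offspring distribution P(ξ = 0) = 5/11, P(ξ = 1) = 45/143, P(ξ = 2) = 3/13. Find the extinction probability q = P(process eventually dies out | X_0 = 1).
q = 1

Mean offspring μ = 0·5/11 + 1·45/143 + 2·3/13 = 111/143 ≤ 1. For μ ≤ 1 with offspring not concentrated at 1, the Galton-Watson process goes extinct almost surely, so q = 1.
(Algebraic check: The pgf is f(s) = 5/11 + 45/143·s + 3/13·s². The extinction probability q is the smallest fixed point of f in [0, 1]. Setting s = f(s):
  3/13·s² + (45/143 − 1)·s + 5/11 = 0
  3/13·s² − (5/11 + 3/13)·s + 5/11 = 0
which factors as (s − 1)·(3/13·s − 5/11) = 0, giving roots s = 1 and s = (5/11)/(3/13) = 65/33. Since 65/33 ≥ 1, the smallest root in [0, 1] is s = 1.)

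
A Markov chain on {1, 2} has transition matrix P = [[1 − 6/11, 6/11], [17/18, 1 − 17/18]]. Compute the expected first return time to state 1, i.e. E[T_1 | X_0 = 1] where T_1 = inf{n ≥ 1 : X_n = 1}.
E[T_1 | X_0 = 1] = 1/π_1 = 295/187

For an irreducible recurrent Markov chain with stationary distribution π, E[T_i | X_0 = i] = 1/π_i (Kac's formula). Here π_1 = (17/18)/(6/11 + 17/18) = (17/18)/(295/198) = 187/295, so E[T_1 | X_0 = 1] = 1/π_1 = (6/11 + 17/18)/(17/18) = (295/198)/(17/18) = 295/187.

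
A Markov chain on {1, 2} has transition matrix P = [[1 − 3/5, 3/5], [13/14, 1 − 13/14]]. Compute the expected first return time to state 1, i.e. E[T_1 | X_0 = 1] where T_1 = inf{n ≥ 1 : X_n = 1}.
E[T_1 | X_0 = 1] = 1/π_1 = 107/65

For an irreducible recurrent Markov chain with stationary distribution π, E[T_i | X_0 = i] = 1/π_i (Kac's formula). Here π_1 = (13/14)/(3/5 + 13/14) = (13/14)/(107/70) = 65/107, so E[T_1 | X_0 = 1] = 1/π_1 = (3/5 + 13/14)/(13/14) = (107/70)/(13/14) = 107/65.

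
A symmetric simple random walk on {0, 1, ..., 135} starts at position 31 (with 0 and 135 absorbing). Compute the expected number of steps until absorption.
E[τ | X_0 = 31] = 3224

Let v_k = E[τ | X_0 = k]. Boundary: v_0 = v_135 = 0. Recurrence: v_k = 1 + (v_{k-1} + v_{k+1})/2 for 1 ≤ k ≤ 134. The particular solution to v_k − (v_{k-1} + v_{k+1})/2 = 1 is v_k = −k^2. Adding homogeneous solution A + B k and matching boundaries gives v_k = k (135 − k). Substituting k = 31: v_31 = 31 · 104 = 3224.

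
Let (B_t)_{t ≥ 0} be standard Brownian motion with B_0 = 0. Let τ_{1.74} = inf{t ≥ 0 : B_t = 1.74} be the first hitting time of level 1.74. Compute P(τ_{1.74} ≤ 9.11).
P(τ_{1.74} ≤ 9.11) = 2(1 − Φ(1.74/√9.11)) = 2(1 − Φ(0.5765)) ≈ 0.5643

By the reflection principle for standard BM, P(τ_b ≤ t) = 2 · P(B_t ≥ b). Since B_t ~ N(0, t), P(B_t ≥ 1.74) = 1 − Φ(1.74/√t) = 1 − Φ(1.74/√9.11) = 1 − Φ(0.5765) ≈ 0.28214. Doubling: P(τ_{1.74} ≤ 9.11) ≈ 2 · 0.28214 = 0.56428 ≈ 0.5643.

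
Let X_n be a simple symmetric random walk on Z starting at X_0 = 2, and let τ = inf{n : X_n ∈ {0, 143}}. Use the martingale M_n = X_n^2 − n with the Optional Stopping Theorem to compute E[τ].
E[τ] = 282

M_n = X_n^2 − n is a martingale (since E[X_{n+1}^2 | F_n] = X_n^2 + 1). By OST (τ has finite mean in a bounded region), E[M_τ] = E[M_0] = X_0^2 − 0 = 2^2 = 4. Also E[M_τ] = E[X_τ^2] − E[τ]. The walk exits at 0 or 143, with P(hit 143 first) = 2/143, so E[X_τ^2] = 143^2 · 2/143 + 0 = 286. Thus E[τ] = E[X_τ^2] − E[M_τ] = 286 − 4 = 282 = 2(143 − 2) = 282.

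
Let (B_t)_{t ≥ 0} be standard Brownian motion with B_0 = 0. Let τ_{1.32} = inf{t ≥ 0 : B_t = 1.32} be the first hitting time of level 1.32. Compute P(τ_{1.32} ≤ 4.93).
P(τ_{1.32} ≤ 4.93) = 2(1 − Φ(1.32/√4.93)) = 2(1 − Φ(0.5945)) ≈ 0.5522

By the reflection principle for standard BM, P(τ_b ≤ t) = 2 · P(B_t ≥ b). Since B_t ~ N(0, t), P(B_t ≥ 1.32) = 1 − Φ(1.32/√t) = 1 − Φ(1.32/√4.93) = 1 − Φ(0.5945) ≈ 0.27609. Doubling: P(τ_{1.32} ≤ 4.93) ≈ 2 · 0.27609 = 0.55218 ≈ 0.5522.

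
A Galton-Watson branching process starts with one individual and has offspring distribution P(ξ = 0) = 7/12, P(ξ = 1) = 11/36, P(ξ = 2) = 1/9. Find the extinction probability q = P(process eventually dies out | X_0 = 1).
q = 1

Mean offspring μ = 0·7/12 + 1·11/36 + 2·1/9 = 19/36 ≤ 1. For μ ≤ 1 with offspring not concentrated at 1, the Galton-Watson process goes extinct almost surely, so q = 1.
(Algebraic check: The pgf is f(s) = 7/12 + 11/36·s + 1/9·s². The extinction probability q is the smallest fixed point of f in [0, 1]. Setting s = f(s):
  1/9·s² + (11/36 − 1)·s + 7/12 = 0
  1/9·s² − (7/12 + 1/9)·s + 7/12 = 0
which factors as (s − 1)·(1/9·s − 7/12) = 0, giving roots s = 1 and s = (7/12)/(1/9) = 21/4. Since 21/4 ≥ 1, the smallest root in [0, 1] is s = 1.)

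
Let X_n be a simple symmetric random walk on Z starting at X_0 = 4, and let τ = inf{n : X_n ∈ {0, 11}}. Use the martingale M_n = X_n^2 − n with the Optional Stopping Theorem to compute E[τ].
E[τ] = 28

M_n = X_n^2 − n is a martingale (since E[X_{n+1}^2 | F_n] = X_n^2 + 1). By OST (τ has finite mean in a bounded region), E[M_τ] = E[M_0] = X_0^2 − 0 = 4^2 = 16. Also E[M_τ] = E[X_τ^2] − E[τ]. The walk exits at 0 or 11, with P(hit 11 first) = 4/11, so E[X_τ^2] = 11^2 · 4/11 + 0 = 44. Thus E[τ] = E[X_τ^2] − E[M_τ] = 44 − 16 = 28 = 4(11 − 4) = 28.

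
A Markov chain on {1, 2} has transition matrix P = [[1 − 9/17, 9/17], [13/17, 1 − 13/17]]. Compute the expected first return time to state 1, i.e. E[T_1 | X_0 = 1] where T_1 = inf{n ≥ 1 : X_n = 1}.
E[T_1 | X_0 = 1] = 1/π_1 = 22/13

For an irreducible recurrent Markov chain with stationary distribution π, E[T_i | X_0 = i] = 1/π_i (Kac's formula). Here π_1 = (13/17)/(9/17 + 13/17) = (13/17)/(22/17) = 13/22, so E[T_1 | X_0 = 1] = 1/π_1 = (9/17 + 13/17)/(13/17) = (22/17)/(13/17) = 22/13.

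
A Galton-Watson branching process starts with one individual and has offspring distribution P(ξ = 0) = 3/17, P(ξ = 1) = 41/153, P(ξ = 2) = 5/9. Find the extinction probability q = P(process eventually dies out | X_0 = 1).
q = 27/85

The pgf is f(s) = 3/17 + 41/153·s + 5/9·s². The extinction probability q is the smallest fixed point of f in [0, 1]. Setting s = f(s):
  5/9·s² + (41/153 − 1)·s + 3/17 = 0
  5/9·s² − (3/17 + 5/9)·s + 3/17 = 0
which factors as (s − 1)·(5/9·s − 3/17) = 0, giving roots s = 1 and s = (3/17)/(5/9) = 27/85.
Mean offspring μ = 41/153 + 2·5/9 = 211/153 > 1 (supercritical), so q < 1. The extinction probability is the smaller root: q = (3/17)/(5/9) = 27/85.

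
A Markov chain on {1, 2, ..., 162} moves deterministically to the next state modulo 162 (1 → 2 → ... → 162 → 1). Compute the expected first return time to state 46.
E[T_46 | X_0 = 46] = 162

The chain cycles deterministically, so starting at state 46 it returns in exactly 162 steps. Equivalently, the stationary distribution is uniform π_j = 1/162 for every state j, so by Kac's formula E[T_46] = 1/π_46 = 162.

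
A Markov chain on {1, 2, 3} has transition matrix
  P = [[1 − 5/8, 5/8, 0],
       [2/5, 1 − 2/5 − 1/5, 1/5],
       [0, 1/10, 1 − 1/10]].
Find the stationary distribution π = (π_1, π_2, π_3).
π = (16/91, 25/91, 50/91)

This is a birth-death chain on three states, which satisfies detailed balance: π_1 · P_{12} = π_2 · P_{21} and π_2 · P_{23} = π_3 · P_{32}.
From π_1 · 5/8 = π_2 · 2/5: π_2/π_1 = (5/8)/(2/5) = 25/16.
From π_2 · 1/5 = π_3 · 1/10: π_3/π_2 = (1/5)/(1/10) = 2.
Take π_1 proportional to 1; then unnormalized π = (1, 25/16, 25/8). Normalize by dividing by the sum 91/16:
  π = (16/91, 25/91, 50/91).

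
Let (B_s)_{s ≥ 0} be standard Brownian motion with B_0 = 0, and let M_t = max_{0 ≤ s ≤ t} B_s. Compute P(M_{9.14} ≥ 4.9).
P(M_{9.14} ≥ 4.9) = 2·P(B_{9.14} ≥ 4.9) = 2(1 − Φ(4.9/√9.14)) ≈ 0.1051

By the reflection principle for Brownian motion, P(M_t ≥ a) = 2 · P(B_t ≥ a) for a ≥ 0. Since B_t ~ N(0, t), P(B_t ≥ 4.9) = 1 − Φ(4.9/√t) = 1 − Φ(4.9/√9.14) = 1 − Φ(1.6208). So
  P(M_{9.14} ≥ 4.9) = 2(1 − Φ(1.6208)) ≈ 0.1051.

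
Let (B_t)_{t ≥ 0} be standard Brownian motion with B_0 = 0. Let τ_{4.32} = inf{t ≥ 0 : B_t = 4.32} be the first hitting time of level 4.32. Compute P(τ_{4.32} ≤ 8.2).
P(τ_{4.32} ≤ 8.2) = 2(1 − Φ(4.32/√8.2)) = 2(1 − Φ(1.5086)) ≈ 0.1314

By the reflection principle for standard BM, P(τ_b ≤ t) = 2 · P(B_t ≥ b). Since B_t ~ N(0, t), P(B_t ≥ 4.32) = 1 − Φ(4.32/√t) = 1 − Φ(4.32/√8.2) = 1 − Φ(1.5086) ≈ 0.06570. Doubling: P(τ_{4.32} ≤ 8.2) ≈ 2 · 0.06570 = 0.13140 ≈ 0.1314.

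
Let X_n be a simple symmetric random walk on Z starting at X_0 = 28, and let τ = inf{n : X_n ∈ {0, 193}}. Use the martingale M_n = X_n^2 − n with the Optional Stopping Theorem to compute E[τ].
E[τ] = 4620

M_n = X_n^2 − n is a martingale (since E[X_{n+1}^2 | F_n] = X_n^2 + 1). By OST (τ has finite mean in a bounded region), E[M_τ] = E[M_0] = X_0^2 − 0 = 28^2 = 784. Also E[M_τ] = E[X_τ^2] − E[τ]. The walk exits at 0 or 193, with P(hit 193 first) = 28/193, so E[X_τ^2] = 193^2 · 28/193 + 0 = 5404. Thus E[τ] = E[X_τ^2] − E[M_τ] = 5404 − 784 = 4620 = 28(193 − 28) = 4620.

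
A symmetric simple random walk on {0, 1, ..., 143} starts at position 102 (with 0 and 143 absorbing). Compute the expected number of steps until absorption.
E[τ | X_0 = 102] = 4182

Let v_k = E[τ | X_0 = k]. Boundary: v_0 = v_143 = 0. Recurrence: v_k = 1 + (v_{k-1} + v_{k+1})/2 for 1 ≤ k ≤ 142. The particular solution to v_k − (v_{k-1} + v_{k+1})/2 = 1 is v_k = −k^2. Adding homogeneous solution A + B k and matching boundaries gives v_k = k (143 − k). Substituting k = 102: v_102 = 102 · 41 = 4182.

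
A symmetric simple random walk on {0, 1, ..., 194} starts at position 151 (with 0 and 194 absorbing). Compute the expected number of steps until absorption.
E[τ | X_0 = 151] = 6493

Let v_k = E[τ | X_0 = k]. Boundary: v_0 = v_194 = 0. Recurrence: v_k = 1 + (v_{k-1} + v_{k+1})/2 for 1 ≤ k ≤ 193. The particular solution to v_k − (v_{k-1} + v_{k+1})/2 = 1 is v_k = −k^2. Adding homogeneous solution A + B k and matching boundaries gives v_k = k (194 − k). Substituting k = 151: v_151 = 151 · 43 = 6493.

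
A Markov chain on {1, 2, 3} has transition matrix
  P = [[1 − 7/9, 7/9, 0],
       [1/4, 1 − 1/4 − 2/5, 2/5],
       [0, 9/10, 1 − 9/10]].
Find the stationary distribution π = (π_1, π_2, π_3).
π = (81/445, 252/445, 112/445)

This is a birth-death chain on three states, which satisfies detailed balance: π_1 · P_{12} = π_2 · P_{21} and π_2 · P_{23} = π_3 · P_{32}.
From π_1 · 7/9 = π_2 · 1/4: π_2/π_1 = (7/9)/(1/4) = 28/9.
From π_2 · 2/5 = π_3 · 9/10: π_3/π_2 = (2/5)/(9/10) = 4/9.
Take π_1 proportional to 1; then unnormalized π = (1, 28/9, 112/81). Normalize by dividing by the sum 445/81:
  π = (81/445, 252/445, 112/445).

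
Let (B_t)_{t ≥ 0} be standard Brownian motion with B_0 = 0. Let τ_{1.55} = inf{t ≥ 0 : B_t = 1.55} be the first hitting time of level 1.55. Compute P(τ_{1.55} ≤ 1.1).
P(τ_{1.55} ≤ 1.1) = 2(1 − Φ(1.55/√1.1)) = 2(1 − Φ(1.4779)) ≈ 0.1394

By the reflection principle for standard BM, P(τ_b ≤ t) = 2 · P(B_t ≥ b). Since B_t ~ N(0, t), P(B_t ≥ 1.55) = 1 − Φ(1.55/√t) = 1 − Φ(1.55/√1.1) = 1 − Φ(1.4779) ≈ 0.06972. Doubling: P(τ_{1.55} ≤ 1.1) ≈ 2 · 0.06972 = 0.13944 ≈ 0.1394.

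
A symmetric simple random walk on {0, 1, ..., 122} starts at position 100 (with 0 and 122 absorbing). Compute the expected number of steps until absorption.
E[τ | X_0 = 100] = 2200

Let v_k = E[τ | X_0 = k]. Boundary: v_0 = v_122 = 0. Recurrence: v_k = 1 + (v_{k-1} + v_{k+1})/2 for 1 ≤ k ≤ 121. The particular solution to v_k − (v_{k-1} + v_{k+1})/2 = 1 is v_k = −k^2. Adding homogeneous solution A + B k and matching boundaries gives v_k = k (122 − k). Substituting k = 100: v_100 = 100 · 22 = 2200.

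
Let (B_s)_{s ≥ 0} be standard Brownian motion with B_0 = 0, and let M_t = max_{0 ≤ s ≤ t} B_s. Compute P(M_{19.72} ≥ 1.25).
P(M_{19.72} ≥ 1.25) = 2·P(B_{19.72} ≥ 1.25) = 2(1 − Φ(1.25/√19.72)) ≈ 0.7783

By the reflection principle for Brownian motion, P(M_t ≥ a) = 2 · P(B_t ≥ a) for a ≥ 0. Since B_t ~ N(0, t), P(B_t ≥ 1.25) = 1 − Φ(1.25/√t) = 1 − Φ(1.25/√19.72) = 1 − Φ(0.2815). So
  P(M_{19.72} ≥ 1.25) = 2(1 − Φ(0.2815)) ≈ 0.7783.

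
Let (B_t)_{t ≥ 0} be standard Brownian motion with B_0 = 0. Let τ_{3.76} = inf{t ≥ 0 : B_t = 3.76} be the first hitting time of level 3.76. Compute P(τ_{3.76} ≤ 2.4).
P(τ_{3.76} ≤ 2.4) = 2(1 − Φ(3.76/√2.4)) = 2(1 − Φ(2.4271)) ≈ 0.0152

By the reflection principle for standard BM, P(τ_b ≤ t) = 2 · P(B_t ≥ b). Since B_t ~ N(0, t), P(B_t ≥ 3.76) = 1 − Φ(3.76/√t) = 1 − Φ(3.76/√2.4) = 1 − Φ(2.4271) ≈ 0.00761. Doubling: P(τ_{3.76} ≤ 2.4) ≈ 2 · 0.00761 = 0.01522 ≈ 0.0152.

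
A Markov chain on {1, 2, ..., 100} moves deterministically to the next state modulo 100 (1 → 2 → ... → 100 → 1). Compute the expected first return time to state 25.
E[T_25 | X_0 = 25] = 100

The chain cycles deterministically, so starting at state 25 it returns in exactly 100 steps. Equivalently, the stationary distribution is uniform π_j = 1/100 for every state j, so by Kac's formula E[T_25] = 1/π_25 = 100.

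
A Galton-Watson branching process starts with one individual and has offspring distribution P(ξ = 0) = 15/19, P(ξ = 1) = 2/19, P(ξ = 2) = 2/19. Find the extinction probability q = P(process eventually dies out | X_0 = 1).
q = 1

Mean offspring μ = 0·15/19 + 1·2/19 + 2·2/19 = 6/19 ≤ 1. For μ ≤ 1 with offspring not concentrated at 1, the Galton-Watson process goes extinct almost surely, so q = 1.
(Algebraic check: The pgf is f(s) = 15/19 + 2/19·s + 2/19·s². The extinction probability q is the smallest fixed point of f in [0, 1]. Setting s = f(s):
  2/19·s² + (2/19 − 1)·s + 15/19 = 0
  2/19·s² − (15/19 + 2/19)·s + 15/19 = 0
which factors as (s − 1)·(2/19·s − 15/19) = 0, giving roots s = 1 and s = (15/19)/(2/19) = 15/2. Since 15/2 ≥ 1, the smallest root in [0, 1] is s = 1.)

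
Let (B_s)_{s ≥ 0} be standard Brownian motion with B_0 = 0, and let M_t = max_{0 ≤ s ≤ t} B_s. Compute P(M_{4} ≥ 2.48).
P(M_{4} ≥ 2.48) = 2·P(B_{4} ≥ 2.48) = 2(1 − Φ(2.48/√4)) ≈ 0.2150

By the reflection principle for Brownian motion, P(M_t ≥ a) = 2 · P(B_t ≥ a) for a ≥ 0. Since B_t ~ N(0, t), P(B_t ≥ 2.48) = 1 − Φ(2.48/√t) = 1 − Φ(2.48/√4) = 1 − Φ(1.2400). So
  P(M_{4} ≥ 2.48) = 2(1 − Φ(1.2400)) ≈ 0.2150.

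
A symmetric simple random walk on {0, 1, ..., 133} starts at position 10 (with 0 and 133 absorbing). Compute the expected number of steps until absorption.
E[τ | X_0 = 10] = 1230

Let v_k = E[τ | X_0 = k]. Boundary: v_0 = v_133 = 0. Recurrence: v_k = 1 + (v_{k-1} + v_{k+1})/2 for 1 ≤ k ≤ 132. The particular solution to v_k − (v_{k-1} + v_{k+1})/2 = 1 is v_k = −k^2. Adding homogeneous solution A + B k and matching boundaries gives v_k = k (133 − k). Substituting k = 10: v_10 = 10 · 123 = 1230.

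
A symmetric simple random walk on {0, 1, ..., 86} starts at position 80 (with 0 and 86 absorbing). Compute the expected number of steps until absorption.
E[τ | X_0 = 80] = 480

Let v_k = E[τ | X_0 = k]. Boundary: v_0 = v_86 = 0. Recurrence: v_k = 1 + (v_{k-1} + v_{k+1})/2 for 1 ≤ k ≤ 85. The particular solution to v_k − (v_{k-1} + v_{k+1})/2 = 1 is v_k = −k^2. Adding homogeneous solution A + B k and matching boundaries gives v_k = k (86 − k). Substituting k = 80: v_80 = 80 · 6 = 480.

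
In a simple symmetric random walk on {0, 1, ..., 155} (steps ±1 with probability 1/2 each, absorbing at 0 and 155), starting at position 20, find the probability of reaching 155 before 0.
P(hit 155 before 0) = 20/155 = 4/31

Let u_k = P(hit 155 before 0 | start at k). Then u_0 = 0, u_155 = 1, and u_k = u_{k-1}/2 + u_{k+1}/2 for 1 ≤ k ≤ 154. This harmonic recurrence is solved by u_k = k/155, giving u_20 = 20/155 = 4/31.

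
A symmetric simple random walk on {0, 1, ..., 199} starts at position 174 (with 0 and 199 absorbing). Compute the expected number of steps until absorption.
E[τ | X_0 = 174] = 4350

Let v_k = E[τ | X_0 = k]. Boundary: v_0 = v_199 = 0. Recurrence: v_k = 1 + (v_{k-1} + v_{k+1})/2 for 1 ≤ k ≤ 198. The particular solution to v_k − (v_{k-1} + v_{k+1})/2 = 1 is v_k = −k^2. Adding homogeneous solution A + B k and matching boundaries gives v_k = k (199 − k). Substituting k = 174: v_174 = 174 · 25 = 4350.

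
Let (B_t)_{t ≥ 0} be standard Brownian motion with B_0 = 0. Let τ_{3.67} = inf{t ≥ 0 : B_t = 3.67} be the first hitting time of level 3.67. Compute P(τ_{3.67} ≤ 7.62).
P(τ_{3.67} ≤ 7.62) = 2(1 − Φ(3.67/√7.62)) = 2(1 − Φ(1.3295)) ≈ 0.1837

By the reflection principle for standard BM, P(τ_b ≤ t) = 2 · P(B_t ≥ b). Since B_t ~ N(0, t), P(B_t ≥ 3.67) = 1 − Φ(3.67/√t) = 1 − Φ(3.67/√7.62) = 1 − Φ(1.3295) ≈ 0.09184. Doubling: P(τ_{3.67} ≤ 7.62) ≈ 2 · 0.09184 = 0.18368 ≈ 0.1837.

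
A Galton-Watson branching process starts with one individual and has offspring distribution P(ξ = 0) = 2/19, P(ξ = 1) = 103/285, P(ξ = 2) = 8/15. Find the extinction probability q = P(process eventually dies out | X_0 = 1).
q = 15/76

The pgf is f(s) = 2/19 + 103/285·s + 8/15·s². The extinction probability q is the smallest fixed point of f in [0, 1]. Setting s = f(s):
  8/15·s² + (103/285 − 1)·s + 2/19 = 0
  8/15·s² − (2/19 + 8/15)·s + 2/19 = 0
which factors as (s − 1)·(8/15·s − 2/19) = 0, giving roots s = 1 and s = (2/19)/(8/15) = 15/76.
Mean offspring μ = 103/285 + 2·8/15 = 407/285 > 1 (supercritical), so q < 1. The extinction probability is the smaller root: q = (2/19)/(8/15) = 15/76.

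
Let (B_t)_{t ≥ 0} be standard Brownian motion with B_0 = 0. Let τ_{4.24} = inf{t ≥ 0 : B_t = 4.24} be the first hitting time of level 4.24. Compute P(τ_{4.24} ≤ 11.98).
P(τ_{4.24} ≤ 11.98) = 2(1 − Φ(4.24/√11.98)) = 2(1 − Φ(1.2250)) ≈ 0.2206

By the reflection principle for standard BM, P(τ_b ≤ t) = 2 · P(B_t ≥ b). Since B_t ~ N(0, t), P(B_t ≥ 4.24) = 1 − Φ(4.24/√t) = 1 − Φ(4.24/√11.98) = 1 − Φ(1.2250) ≈ 0.11029. Doubling: P(τ_{4.24} ≤ 11.98) ≈ 2 · 0.11029 = 0.22058 ≈ 0.2206.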